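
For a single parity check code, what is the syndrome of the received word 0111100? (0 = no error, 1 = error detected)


Syndrome = XOR of all bits = 0 XOR 1 XOR 1 XOR 1 XOR 1 XOR 0 XOR 0 = 0

0


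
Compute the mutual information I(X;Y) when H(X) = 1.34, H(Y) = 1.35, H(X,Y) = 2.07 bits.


I(X;Y) = H(X) + H(Y) - H(X,Y) = 1.34 + 1.35 - 2.07 = 0.62

0.62 bits


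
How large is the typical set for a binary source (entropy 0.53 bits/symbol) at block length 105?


log2|A_typical| = nH = 105 * 0.53 = 55.65, so |A_typical| ~ 2^55.65 = 5.654e+16

5.654e+16


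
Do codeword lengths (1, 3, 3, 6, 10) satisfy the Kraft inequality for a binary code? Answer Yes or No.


Kraft sum = sum(2^(-l_i)) = 0.7666, need <= 1. Result: satisfied (a binary prefix-free code with these lengths exists)

Yes


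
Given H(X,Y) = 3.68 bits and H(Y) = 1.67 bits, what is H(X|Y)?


H(X|Y) = H(X,Y) - H(Y) = 3.68 - 1.67 = 2.01

2.01 bits


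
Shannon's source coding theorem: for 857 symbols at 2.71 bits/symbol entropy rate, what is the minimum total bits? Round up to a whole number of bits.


Minimum bits >= n * H = 857 * 2.71 = 2322.47, rounded up to a whole number of bits = 2323

2323 bits


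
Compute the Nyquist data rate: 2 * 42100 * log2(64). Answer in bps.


Rate = 2 * B * log2(M) = 2 * 42100 * 6.0 = 505200.0

505200.0 bps


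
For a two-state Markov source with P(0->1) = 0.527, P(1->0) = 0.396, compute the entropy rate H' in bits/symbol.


Stationary distribution: pi_0 = p10/(p01+p10) = 0.429, pi_1 = 0.571. Entropy rate H' = pi_0*H(p01) + pi_1*H(p10) = 0.429*0.9979 + 0.571*0.9686 = 0.9811

0.9811 bits/symbol


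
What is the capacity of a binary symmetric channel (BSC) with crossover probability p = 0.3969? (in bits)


H(p) = -p*log2(p) - (1-p)*log2(1-p) = -0.3969*log2(0.3969) - 0.6031*log2(0.6031) = 0.529128 + 0.439980 = 0.9691. C = 1 - H(p) = 1 - 0.9691 = 0.0309

0.0309 bits


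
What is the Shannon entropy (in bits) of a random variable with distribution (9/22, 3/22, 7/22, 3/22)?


H = -sum(p_i * log2(p_i)). Terms: -(9/22)*log2(9/22) = 0.527525; -(3/22)*log2(3/22) = 0.391973; -(7/22)*log2(7/22) = 0.525661; -(3/22)*log2(3/22) = 0.391973. H = 0.527525 + 0.391973 + 0.525661 + 0.391973 = 1.8371

1.8371 bits


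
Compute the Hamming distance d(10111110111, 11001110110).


Count differing positions: . ^ ^ ^ . . . . . . ^ = 4 differences

4


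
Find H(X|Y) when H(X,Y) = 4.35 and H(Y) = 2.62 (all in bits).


H(X|Y) = H(X,Y) - H(Y) = 4.35 - 2.62 = 1.73

1.73 bits


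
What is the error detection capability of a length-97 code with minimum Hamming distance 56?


Detection capability = d_min - 1 = 56 - 1 = 55

55 errors


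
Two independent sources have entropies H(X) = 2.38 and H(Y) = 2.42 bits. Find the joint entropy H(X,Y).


For independent variables, H(X,Y) = H(X) + H(Y) = 2.38 + 2.42 = 4.8

4.8 bits


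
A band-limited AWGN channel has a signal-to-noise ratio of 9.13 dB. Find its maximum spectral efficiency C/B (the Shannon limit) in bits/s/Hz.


SNR_linear = 10^(9.13/10) = 8.1846; C/B = log2(1 + SNR_linear) = log2(1 + 8.1846) = 3.1992

3.1992 bits/s/Hz


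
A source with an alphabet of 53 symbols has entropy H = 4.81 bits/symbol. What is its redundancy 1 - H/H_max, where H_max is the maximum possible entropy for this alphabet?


H_max = log2(K) = log2(53) = 5.7279 bits/symbol. Redundancy = 1 - H/H_max = 1 - 4.81/5.7279 = 1 - 0.8397 = 0.1603

0.1603


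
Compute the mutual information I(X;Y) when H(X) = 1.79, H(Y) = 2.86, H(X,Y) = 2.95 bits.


I(X;Y) = H(X) + H(Y) - H(X,Y) = 1.79 + 2.86 - 2.95 = 1.7

1.7 bits


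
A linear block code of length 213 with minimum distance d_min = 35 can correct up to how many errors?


Correction capability = floor((d-1)/2) = floor((35-1)/2) = 17

17 errors


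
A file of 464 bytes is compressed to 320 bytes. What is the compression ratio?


Ratio = original / compressed = 464 / 320 = 1.45

1.45


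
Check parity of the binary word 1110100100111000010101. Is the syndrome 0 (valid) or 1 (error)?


Syndrome = XOR of all bits = 1 XOR 1 XOR 1 XOR 0 XOR 1 XOR 0 XOR 0 XOR 1 XOR 0 XOR 0 XOR 1 XOR 1 XOR 1 XOR 0 XOR 0 XOR 0 XOR 0 XOR 1 XOR 0 XOR 1 XOR 0 XOR 1 = 1

1


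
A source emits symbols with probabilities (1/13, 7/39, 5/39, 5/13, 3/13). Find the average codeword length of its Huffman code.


Huffman construction (repeatedly merge the two least-probable nodes; each merge adds 1 bit to every symbol beneath it): 1/13 + 5/39 = 8/39; 7/39 + 8/39 = 5/13; 3/13 + 5/13 = 8/13; 5/13 + 8/13 = 1. Resulting codeword lengths (in the order the probabilities were given): (3, 2, 3, 2, 2). L_avg = sum(p_i * l_i) = 1/13*3 + 7/39*2 + 5/39*3 + 5/13*2 + 3/13*2 = 86/39 = 2.2051

2.2051 bits


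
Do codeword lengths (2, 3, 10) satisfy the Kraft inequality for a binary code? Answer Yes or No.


Kraft sum = sum(2^(-l_i)) = 0.376, need <= 1. Result: satisfied (a binary prefix-free code with these lengths exists)

Yes


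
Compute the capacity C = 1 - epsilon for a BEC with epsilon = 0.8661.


C = 1 - epsilon = 1 - 0.8661 = 0.1339

0.1339 bits


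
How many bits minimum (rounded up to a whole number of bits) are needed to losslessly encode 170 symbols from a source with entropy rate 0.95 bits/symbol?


Minimum bits >= n * H = 170 * 0.95 = 161.5, rounded up to a whole number of bits = 162

162 bits


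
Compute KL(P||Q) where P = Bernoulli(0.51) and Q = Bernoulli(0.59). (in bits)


KL = p*log2(p/q) + (1-p)*log2((1-p)/(1-q)) = 0.51*log2(0.51/0.59) + 0.49*log2(0.49/0.41) = 0.0188

0.0188 bits


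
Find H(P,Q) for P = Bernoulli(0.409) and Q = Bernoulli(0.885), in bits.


H(P,Q) = -p*log2(q) - (1-p)*log2(1-q). -0.409*log2(0.885) = 0.072087; -0.591*log2(0.115) = 1.844094. H(P,Q) = 0.072087 + 1.844094 = 1.9162

1.9162 bits


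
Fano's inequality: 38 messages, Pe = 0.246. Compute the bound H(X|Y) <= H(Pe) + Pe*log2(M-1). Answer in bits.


H(Pe) = -Pe*log2(Pe) - (1-Pe)*log2(1-Pe) = -0.246*log2(0.246) - 0.754*log2(0.754) = 0.497724 + 0.307152 = 0.8049. Pe*log2(M-1) = 0.246*log2(37) = 1.281526. Bound = H(Pe) + Pe*log2(M-1) = 0.497724 + 0.307152 + 1.281526 = 2.0864

2.0864 bits


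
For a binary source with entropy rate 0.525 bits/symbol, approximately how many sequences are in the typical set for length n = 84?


log2|A_typical| = nH = 84 * 0.525 = 44.1, so |A_typical| ~ 2^44.1 = 1.885e+13

1.885e+13


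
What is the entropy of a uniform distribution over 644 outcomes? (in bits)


H = log2(n) = log2(644) = 9.3309

9.3309 bits


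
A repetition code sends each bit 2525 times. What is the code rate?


Rate = k/n = 1/2525

1/2525


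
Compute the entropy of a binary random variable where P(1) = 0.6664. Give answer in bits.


H = -p*log2(p) - (1-p)*log2(1-p). -0.6664*log2(0.6664) = 0.390204; -0.3336*log2(0.3336) = 0.528359. H = 0.390204 + 0.528359 = 0.9186

0.9186 bits


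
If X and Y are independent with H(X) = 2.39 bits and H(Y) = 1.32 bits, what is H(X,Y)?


For independent variables, H(X,Y) = H(X) + H(Y) = 2.39 + 1.32 = 3.71

3.71 bits


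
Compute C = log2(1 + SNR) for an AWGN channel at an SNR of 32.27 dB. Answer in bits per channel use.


SNR_linear = 10^(32.27/10) = 1686.553; C = log2(1 + SNR_linear) = log2(1 + 1686.553) = 10.7207

10.7207 bits/channel use


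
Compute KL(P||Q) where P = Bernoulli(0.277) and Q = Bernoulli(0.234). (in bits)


KL = p*log2(p/q) + (1-p)*log2((1-p)/(1-q)) = 0.277*log2(0.277/0.234) + 0.723*log2(0.723/0.766) = 0.0072

0.0072 bits


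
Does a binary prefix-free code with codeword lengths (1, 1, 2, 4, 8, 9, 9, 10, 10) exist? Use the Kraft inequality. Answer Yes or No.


Kraft sum = sum(2^(-l_i)) = 1.3223, need <= 1. Result: violated (a binary prefix-free code with these lengths cannot exist)

No


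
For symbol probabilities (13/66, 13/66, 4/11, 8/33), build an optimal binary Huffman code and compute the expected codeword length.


Huffman construction (repeatedly merge the two least-probable nodes; each merge adds 1 bit to every symbol beneath it): 13/66 + 13/66 = 13/33; 8/33 + 4/11 = 20/33; 13/33 + 20/33 = 1. Resulting codeword lengths (in the order the probabilities were given): (2, 2, 2, 2). L_avg = sum(p_i * l_i) = 13/66*2 + 13/66*2 + 4/11*2 + 8/33*2 = 2

2.0 bits


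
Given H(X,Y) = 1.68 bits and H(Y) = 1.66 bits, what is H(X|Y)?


H(X|Y) = H(X,Y) - H(Y) = 1.68 - 1.66 = 0.02

0.02 bits


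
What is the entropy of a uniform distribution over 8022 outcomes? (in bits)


H = log2(n) = log2(8022) = 12.9697

12.9697 bits


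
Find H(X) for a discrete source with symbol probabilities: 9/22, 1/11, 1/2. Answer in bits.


H = -sum(p_i * log2(p_i)). Terms: -(9/22)*log2(9/22) = 0.527525; -(1/11)*log2(1/11) = 0.314494; -(1/2)*log2(1/2) = 0.500000. H = 0.527525 + 0.314494 + 0.500000 = 1.342

1.342 bits


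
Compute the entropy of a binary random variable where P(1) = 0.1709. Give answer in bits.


H = -p*log2(p) - (1-p)*log2(1-p). -0.1709*log2(0.1709) = 0.435586; -0.8291*log2(0.8291) = 0.224174. H = 0.435586 + 0.224174 = 0.6598

0.6598 bits


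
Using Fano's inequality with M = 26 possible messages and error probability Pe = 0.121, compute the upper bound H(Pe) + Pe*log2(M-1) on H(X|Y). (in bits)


H(Pe) = -Pe*log2(Pe) - (1-Pe)*log2(1-Pe) = -0.121*log2(0.121) - 0.879*log2(0.879) = 0.368677 + 0.163551 = 0.5322. Pe*log2(M-1) = 0.121*log2(25) = 0.561907. Bound = H(Pe) + Pe*log2(M-1) = 0.368677 + 0.163551 + 0.561907 = 1.0941

1.0941 bits


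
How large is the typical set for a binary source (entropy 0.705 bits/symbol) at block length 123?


log2|A_typical| = nH = 123 * 0.705 = 86.715, so |A_typical| ~ 2^86.715 = 1.270e+26

1.270e+26


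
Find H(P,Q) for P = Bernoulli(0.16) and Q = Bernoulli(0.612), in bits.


H(P,Q) = -p*log2(q) - (1-p)*log2(1-q). -0.16*log2(0.612) = 0.113343; -0.84*log2(0.388) = 1.147332. H(P,Q) = 0.113343 + 1.147332 = 1.2607

1.2607 bits


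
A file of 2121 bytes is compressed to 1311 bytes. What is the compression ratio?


Ratio = original / compressed = 2121 / 1311 = 1.6178

1.6178


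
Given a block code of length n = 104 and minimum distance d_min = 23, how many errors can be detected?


Detection capability = d_min - 1 = 23 - 1 = 22

22 errors


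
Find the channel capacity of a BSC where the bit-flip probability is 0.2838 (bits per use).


H(p) = -p*log2(p) - (1-p)*log2(1-p) = -0.2838*log2(0.2838) - 0.7162*log2(0.7162) = 0.515680 + 0.344897 = 0.8606. C = 1 - H(p) = 1 - 0.8606 = 0.1394

0.1394 bits


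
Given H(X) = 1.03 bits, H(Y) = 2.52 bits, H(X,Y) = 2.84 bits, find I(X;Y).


I(X;Y) = H(X) + H(Y) - H(X,Y) = 1.03 + 2.52 - 2.84 = 0.71

0.71 bits


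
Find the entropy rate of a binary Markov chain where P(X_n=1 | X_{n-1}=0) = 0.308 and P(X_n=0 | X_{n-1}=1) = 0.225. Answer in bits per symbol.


Stationary distribution: pi_0 = p10/(p01+p10) = 0.4221, pi_1 = 0.5779. Entropy rate H' = pi_0*H(p01) + pi_1*H(p10) = 0.4221*0.8909 + 0.5779*0.7692 = 0.8205

0.8205 bits/symbol


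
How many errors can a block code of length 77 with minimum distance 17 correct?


Correction capability = floor((d-1)/2) = floor((17-1)/2) = 8

8 errors


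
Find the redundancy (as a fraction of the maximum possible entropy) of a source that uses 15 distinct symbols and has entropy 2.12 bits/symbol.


H_max = log2(K) = log2(15) = 3.9069 bits/symbol. Redundancy = 1 - H/H_max = 1 - 2.12/3.9069 = 1 - 0.5426 = 0.4574

0.4574


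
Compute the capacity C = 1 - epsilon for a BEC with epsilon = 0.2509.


C = 1 - epsilon = 1 - 0.2509 = 0.7491

0.7491 bits


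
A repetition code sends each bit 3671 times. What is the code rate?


Rate = k/n = 1/3671

1/3671


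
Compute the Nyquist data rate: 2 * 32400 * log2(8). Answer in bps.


Rate = 2 * B * log2(M) = 2 * 32400 * 3.0 = 194400.0

194400.0 bps


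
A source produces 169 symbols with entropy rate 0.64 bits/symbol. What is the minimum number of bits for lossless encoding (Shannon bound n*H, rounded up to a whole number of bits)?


Minimum bits >= n * H = 169 * 0.64 = 108.16, rounded up to a whole number of bits = 109

109 bits


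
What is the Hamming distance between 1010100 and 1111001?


Count differing positions: . ^ . ^ ^ . ^ = 4 differences

4


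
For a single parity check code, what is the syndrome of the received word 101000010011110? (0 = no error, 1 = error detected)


Syndrome = XOR of all bits = 1 XOR 0 XOR 1 XOR 0 XOR 0 XOR 0 XOR 0 XOR 1 XOR 0 XOR 0 XOR 1 XOR 1 XOR 1 XOR 1 XOR 0 = 1

1


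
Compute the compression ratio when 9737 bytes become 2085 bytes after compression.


Ratio = original / compressed = 9737 / 2085 = 4.67

4.67


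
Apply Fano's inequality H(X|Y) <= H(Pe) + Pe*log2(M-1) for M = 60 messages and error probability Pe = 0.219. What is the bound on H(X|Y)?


H(Pe) = -Pe*log2(Pe) - (1-Pe)*log2(1-Pe) = -0.219*log2(0.219) - 0.781*log2(0.781) = 0.479828 + 0.278509 = 0.7583. Pe*log2(M-1) = 0.219*log2(59) = 1.288299. Bound = H(Pe) + Pe*log2(M-1) = 0.479828 + 0.278509 + 1.288299 = 2.0466

2.0466 bits


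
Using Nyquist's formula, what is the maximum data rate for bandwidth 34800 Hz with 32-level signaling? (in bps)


Rate = 2 * B * log2(M) = 2 * 34800 * 5.0 = 348000.0

348000.0 bps


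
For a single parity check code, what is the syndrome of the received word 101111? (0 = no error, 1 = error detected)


Syndrome = XOR of all bits = 1 XOR 0 XOR 1 XOR 1 XOR 1 XOR 1 = 1

1


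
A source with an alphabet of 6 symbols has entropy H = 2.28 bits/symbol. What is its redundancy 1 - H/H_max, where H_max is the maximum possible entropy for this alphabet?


H_max = log2(K) = log2(6) = 2.585 bits/symbol. Redundancy = 1 - H/H_max = 1 - 2.28/2.585 = 1 - 0.882 = 0.118

0.118


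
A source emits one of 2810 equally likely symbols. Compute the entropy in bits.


H = log2(n) = log2(2810) = 11.4564

11.4564 bits


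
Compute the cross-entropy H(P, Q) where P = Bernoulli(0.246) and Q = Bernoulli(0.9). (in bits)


H(P,Q) = -p*log2(q) - (1-p)*log2(1-q). -0.246*log2(0.9) = 0.037393; -0.754*log2(0.1) = 2.504734. H(P,Q) = 0.037393 + 2.504734 = 2.5421

2.5421 bits


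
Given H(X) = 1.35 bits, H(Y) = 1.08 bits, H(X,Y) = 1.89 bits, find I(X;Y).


I(X;Y) = H(X) + H(Y) - H(X,Y) = 1.35 + 1.08 - 1.89 = 0.54

0.54 bits


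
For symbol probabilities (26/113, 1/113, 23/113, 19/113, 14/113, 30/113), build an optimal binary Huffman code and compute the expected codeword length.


Huffman construction (repeatedly merge the two least-probable nodes; each merge adds 1 bit to every symbol beneath it): 1/113 + 14/113 = 15/113; 15/113 + 19/113 = 34/113; 23/113 + 26/113 = 49/113; 30/113 + 34/113 = 64/113; 49/113 + 64/113 = 1. Resulting codeword lengths (in the order the probabilities were given): (2, 4, 2, 3, 4, 2). L_avg = sum(p_i * l_i) = 26/113*2 + 1/113*4 + 23/113*2 + 19/113*3 + 14/113*4 + 30/113*2 = 275/113 = 2.4336

2.4336 bits


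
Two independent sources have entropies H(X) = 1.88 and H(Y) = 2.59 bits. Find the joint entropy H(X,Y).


For independent variables, H(X,Y) = H(X) + H(Y) = 1.88 + 2.59 = 4.47

4.47 bits


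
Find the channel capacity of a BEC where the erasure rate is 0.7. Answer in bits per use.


C = 1 - epsilon = 1 - 0.7 = 0.3

0.3 bits


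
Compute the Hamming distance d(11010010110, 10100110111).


Count differing positions: . ^ ^ ^ . ^ . . . . ^ = 5 differences

5


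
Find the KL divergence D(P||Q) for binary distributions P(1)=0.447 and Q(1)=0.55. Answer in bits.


KL = p*log2(p/q) + (1-p)*log2((1-p)/(1-q)) = 0.447*log2(0.447/0.55) + 0.553*log2(0.553/0.45) = 0.0307

0.0307 bits


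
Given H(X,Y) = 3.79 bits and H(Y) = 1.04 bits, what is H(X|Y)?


H(X|Y) = H(X,Y) - H(Y) = 3.79 - 1.04 = 2.75

2.75 bits


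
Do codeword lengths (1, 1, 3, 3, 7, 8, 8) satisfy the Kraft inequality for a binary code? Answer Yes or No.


Kraft sum = sum(2^(-l_i)) = 1.2656, need <= 1. Result: violated (a binary prefix-free code with these lengths cannot exist)

No


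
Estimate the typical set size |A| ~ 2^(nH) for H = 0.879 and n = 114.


log2|A_typical| = nH = 114 * 0.879 = 100.206, so |A_typical| ~ 2^100.206 = 1.462e+30

1.462e+30


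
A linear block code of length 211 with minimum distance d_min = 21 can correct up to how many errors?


Correction capability = floor((d-1)/2) = floor((21-1)/2) = 10

10 errors


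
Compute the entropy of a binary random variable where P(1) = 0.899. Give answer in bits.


H = -p*log2(p) - (1-p)*log2(1-p). -0.899*log2(0.899) = 0.138093; -0.101*log2(0.101) = 0.334065. H = 0.138093 + 0.334065 = 0.4722

0.4722 bits


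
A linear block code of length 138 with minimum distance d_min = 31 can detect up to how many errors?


Detection capability = d_min - 1 = 31 - 1 = 30

30 errors


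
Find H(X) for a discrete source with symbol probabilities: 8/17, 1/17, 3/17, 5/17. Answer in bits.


H = -sum(p_i * log2(p_i)). Terms: -(8/17)*log2(8/17) = 0.511747; -(1/17)*log2(1/17) = 0.240439; -(3/17)*log2(3/17) = 0.441618; -(5/17)*log2(5/17) = 0.519275. H = 0.511747 + 0.240439 + 0.441618 + 0.519275 = 1.7131

1.7131 bits


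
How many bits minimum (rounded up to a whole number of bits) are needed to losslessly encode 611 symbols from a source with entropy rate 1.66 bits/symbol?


Minimum bits >= n * H = 611 * 1.66 = 1014.26, rounded up to a whole number of bits = 1015

1015 bits


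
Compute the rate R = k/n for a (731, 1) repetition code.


Rate = k/n = 1/731

1/731


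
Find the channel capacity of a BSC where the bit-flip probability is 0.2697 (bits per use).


H(p) = -p*log2(p) - (1-p)*log2(1-p) = -0.2697*log2(0.2697) - 0.7303*log2(0.7303) = 0.509887 + 0.331146 = 0.841. C = 1 - H(p) = 1 - 0.841 = 0.159

0.159 bits


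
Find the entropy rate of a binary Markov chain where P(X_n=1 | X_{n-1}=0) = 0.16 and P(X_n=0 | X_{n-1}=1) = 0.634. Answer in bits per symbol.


Stationary distribution: pi_0 = p10/(p01+p10) = 0.7985, pi_1 = 0.2015. Entropy rate H' = pi_0*H(p01) + pi_1*H(p10) = 0.7985*0.6343 + 0.2015*0.9476 = 0.6974

0.6974 bits/symbol


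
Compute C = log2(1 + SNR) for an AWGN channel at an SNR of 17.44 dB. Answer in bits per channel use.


SNR_linear = 10^(17.44/10) = 55.4626; C = log2(1 + SNR_linear) = log2(1 + 55.4626) = 5.8192

5.8192 bits/channel use


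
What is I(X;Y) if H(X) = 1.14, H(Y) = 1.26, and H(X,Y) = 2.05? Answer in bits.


I(X;Y) = H(X) + H(Y) - H(X,Y) = 1.14 + 1.26 - 2.05 = 0.35

0.35 bits


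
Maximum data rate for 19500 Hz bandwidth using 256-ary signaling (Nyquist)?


Rate = 2 * B * log2(M) = 2 * 19500 * 8.0 = 312000.0

312000.0 bps


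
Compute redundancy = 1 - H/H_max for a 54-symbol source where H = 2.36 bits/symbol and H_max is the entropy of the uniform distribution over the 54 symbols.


H_max = log2(K) = log2(54) = 5.7549 bits/symbol. Redundancy = 1 - H/H_max = 1 - 2.36/5.7549 = 1 - 0.4101 = 0.5899

0.5899


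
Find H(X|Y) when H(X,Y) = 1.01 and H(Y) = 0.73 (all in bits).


H(X|Y) = H(X,Y) - H(Y) = 1.01 - 0.73 = 0.28

0.28 bits


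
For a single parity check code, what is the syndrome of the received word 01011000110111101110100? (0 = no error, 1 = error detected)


Syndrome = XOR of all bits = 0 XOR 1 XOR 0 XOR 1 XOR 1 XOR 0 XOR 0 XOR 0 XOR 1 XOR 1 XOR 0 XOR 1 XOR 1 XOR 1 XOR 1 XOR 0 XOR 1 XOR 1 XOR 1 XOR 0 XOR 1 XOR 0 XOR 0 = 1

1


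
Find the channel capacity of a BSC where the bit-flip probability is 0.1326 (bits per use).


H(p) = -p*log2(p) - (1-p)*log2(1-p) = -0.1326*log2(0.1326) - 0.8674*log2(0.8674) = 0.386509 + 0.178017 = 0.5645. C = 1 - H(p) = 1 - 0.5645 = 0.4355

0.4355 bits


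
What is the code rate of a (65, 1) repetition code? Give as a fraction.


Rate = k/n = 1/65

1/65


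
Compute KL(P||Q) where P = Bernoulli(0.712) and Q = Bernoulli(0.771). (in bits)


KL = p*log2(p/q) + (1-p)*log2((1-p)/(1-q)) = 0.712*log2(0.712/0.771) + 0.288*log2(0.288/0.229) = 0.0135

0.0135 bits


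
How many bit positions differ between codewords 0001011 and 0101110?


Count differing positions: . ^ . . ^ . ^ = 3 differences

3


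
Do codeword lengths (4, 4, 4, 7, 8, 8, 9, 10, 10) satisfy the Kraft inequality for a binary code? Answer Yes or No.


Kraft sum = sum(2^(-l_i)) = 0.207, need <= 1. Result: satisfied (a binary prefix-free code with these lengths exists)

Yes


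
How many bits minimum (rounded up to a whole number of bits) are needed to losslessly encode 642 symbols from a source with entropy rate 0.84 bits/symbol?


Minimum bits >= n * H = 642 * 0.84 = 539.28, rounded up to a whole number of bits = 540

540 bits


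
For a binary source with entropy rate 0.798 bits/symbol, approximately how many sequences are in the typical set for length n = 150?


log2|A_typical| = nH = 150 * 0.798 = 119.7, so |A_typical| ~ 2^119.7 = 1.080e+36

1.080e+36


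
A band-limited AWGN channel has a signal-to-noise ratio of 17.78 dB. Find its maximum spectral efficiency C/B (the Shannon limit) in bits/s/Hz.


SNR_linear = 10^(17.78/10) = 59.9791; C/B = log2(1 + SNR_linear) = log2(1 + 59.9791) = 5.9302

5.9302 bits/s/Hz


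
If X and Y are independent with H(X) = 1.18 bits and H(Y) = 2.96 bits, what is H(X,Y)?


For independent variables, H(X,Y) = H(X) + H(Y) = 1.18 + 2.96 = 4.14

4.14 bits


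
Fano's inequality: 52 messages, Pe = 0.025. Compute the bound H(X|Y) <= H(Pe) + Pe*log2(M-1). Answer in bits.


H(Pe) = -Pe*log2(Pe) - (1-Pe)*log2(1-Pe) = -0.025*log2(0.025) - 0.975*log2(0.975) = 0.133048 + 0.035613 = 0.1687. Pe*log2(M-1) = 0.025*log2(51) = 0.141811. Bound = H(Pe) + Pe*log2(M-1) = 0.133048 + 0.035613 + 0.141811 = 0.3105

0.3105 bits


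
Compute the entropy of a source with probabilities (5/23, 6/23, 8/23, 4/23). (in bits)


H = -sum(p_i * log2(p_i)). Terms: -(5/23)*log2(5/23) = 0.478616; -(6/23)*log2(6/23) = 0.505722; -(8/23)*log2(8/23) = 0.529935; -(4/23)*log2(4/23) = 0.438880. H = 0.478616 + 0.505722 + 0.529935 + 0.438880 = 1.9532

1.9532 bits


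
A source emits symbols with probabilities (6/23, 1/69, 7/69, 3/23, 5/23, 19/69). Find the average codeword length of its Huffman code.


Huffman construction (repeatedly merge the two least-probable nodes; each merge adds 1 bit to every symbol beneath it): 1/69 + 7/69 = 8/69; 8/69 + 3/23 = 17/69; 5/23 + 17/69 = 32/69; 6/23 + 19/69 = 37/69; 32/69 + 37/69 = 1. Resulting codeword lengths (in the order the probabilities were given): (2, 4, 4, 3, 2, 2). L_avg = sum(p_i * l_i) = 6/23*2 + 1/69*4 + 7/69*4 + 3/23*3 + 5/23*2 + 19/69*2 = 163/69 = 2.3623

2.3623 bits


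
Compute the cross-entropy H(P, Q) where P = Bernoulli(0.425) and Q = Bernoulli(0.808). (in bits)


H(P,Q) = -p*log2(q) - (1-p)*log2(1-q). -0.425*log2(0.808) = 0.130718; -0.575*log2(0.192) = 1.368973. H(P,Q) = 0.130718 + 1.368973 = 1.4997

1.4997 bits


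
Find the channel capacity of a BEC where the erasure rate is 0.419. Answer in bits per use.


C = 1 - epsilon = 1 - 0.419 = 0.581

0.581 bits


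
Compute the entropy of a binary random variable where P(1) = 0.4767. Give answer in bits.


H = -p*log2(p) - (1-p)*log2(1-p). -0.4767*log2(0.4767) = 0.509519; -0.5233*log2(0.5233) = 0.488914. H = 0.509519 + 0.488914 = 0.9984

0.9984 bits


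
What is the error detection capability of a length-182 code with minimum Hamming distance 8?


Detection capability = d_min - 1 = 8 - 1 = 7

7 errors


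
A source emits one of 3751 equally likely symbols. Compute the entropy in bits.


H = log2(n) = log2(3751) = 11.8731

11.8731 bits


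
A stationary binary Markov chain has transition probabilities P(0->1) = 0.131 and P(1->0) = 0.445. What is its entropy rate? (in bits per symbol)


Stationary distribution: pi_0 = p10/(p01+p10) = 0.7726, pi_1 = 0.2274. Entropy rate H' = pi_0*H(p01) + pi_1*H(p10) = 0.7726*0.5602 + 0.2274*0.9913 = 0.6582

0.6582 bits/symbol


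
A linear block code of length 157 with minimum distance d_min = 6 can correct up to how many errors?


Correction capability = floor((d-1)/2) = floor((6-1)/2) = 2

2 errors


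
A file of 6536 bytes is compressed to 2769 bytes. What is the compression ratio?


Ratio = original / compressed = 6536 / 2769 = 2.3604

2.3604


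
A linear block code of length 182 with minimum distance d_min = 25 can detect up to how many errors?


Detection capability = d_min - 1 = 25 - 1 = 24

24 errors


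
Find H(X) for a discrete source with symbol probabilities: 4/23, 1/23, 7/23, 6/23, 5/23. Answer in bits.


H = -sum(p_i * log2(p_i)). Terms: -(4/23)*log2(4/23) = 0.438880; -(1/23)*log2(1/23) = 0.196677; -(7/23)*log2(7/23) = 0.522324; -(6/23)*log2(6/23) = 0.505722; -(5/23)*log2(5/23) = 0.478616. H = 0.438880 + 0.196677 + 0.522324 + 0.505722 + 0.478616 = 2.1422

2.1422 bits


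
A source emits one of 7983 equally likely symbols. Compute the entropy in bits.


H = log2(n) = log2(7983) = 12.9627

12.9627 bits


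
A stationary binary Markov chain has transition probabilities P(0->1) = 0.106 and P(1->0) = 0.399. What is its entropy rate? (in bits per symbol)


Stationary distribution: pi_0 = p10/(p01+p10) = 0.7901, pi_1 = 0.2099. Entropy rate H' = pi_0*H(p01) + pi_1*H(p10) = 0.7901*0.4877 + 0.2099*0.9704 = 0.589

0.589 bits/symbol


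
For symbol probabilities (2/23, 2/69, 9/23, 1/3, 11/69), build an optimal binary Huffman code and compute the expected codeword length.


Huffman construction (repeatedly merge the two least-probable nodes; each merge adds 1 bit to every symbol beneath it): 2/69 + 2/23 = 8/69; 8/69 + 11/69 = 19/69; 19/69 + 1/3 = 14/23; 9/23 + 14/23 = 1. Resulting codeword lengths (in the order the probabilities were given): (4, 4, 1, 2, 3). L_avg = sum(p_i * l_i) = 2/23*4 + 2/69*4 + 9/23*1 + 1/3*2 + 11/69*3 = 2

2.0 bits


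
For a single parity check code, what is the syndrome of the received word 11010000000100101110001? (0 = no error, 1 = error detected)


Syndrome = XOR of all bits = 1 XOR 1 XOR 0 XOR 1 XOR 0 XOR 0 XOR 0 XOR 0 XOR 0 XOR 0 XOR 0 XOR 1 XOR 0 XOR 0 XOR 1 XOR 0 XOR 1 XOR 1 XOR 1 XOR 0 XOR 0 XOR 0 XOR 1 = 1

1


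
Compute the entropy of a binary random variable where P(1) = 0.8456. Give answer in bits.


H = -p*log2(p) - (1-p)*log2(1-p). -0.8456*log2(0.8456) = 0.204595; -0.1544*log2(0.1544) = 0.416147. H = 0.204595 + 0.416147 = 0.6207

0.6207 bits


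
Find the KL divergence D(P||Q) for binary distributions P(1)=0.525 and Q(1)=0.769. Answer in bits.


KL = p*log2(p/q) + (1-p)*log2((1-p)/(1-q)) = 0.525*log2(0.525/0.769) + 0.475*log2(0.475/0.231) = 0.2049

0.2049 bits


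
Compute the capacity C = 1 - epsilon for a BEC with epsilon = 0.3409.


C = 1 - epsilon = 1 - 0.3409 = 0.6591

0.6591 bits


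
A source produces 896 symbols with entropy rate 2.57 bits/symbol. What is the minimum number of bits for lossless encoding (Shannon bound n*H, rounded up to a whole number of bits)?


Minimum bits >= n * H = 896 * 2.57 = 2302.72, rounded up to a whole number of bits = 2303

2303 bits


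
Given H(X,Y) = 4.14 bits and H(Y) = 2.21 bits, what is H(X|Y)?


H(X|Y) = H(X,Y) - H(Y) = 4.14 - 2.21 = 1.93

1.93 bits


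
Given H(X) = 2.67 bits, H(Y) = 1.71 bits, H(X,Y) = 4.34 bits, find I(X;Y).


I(X;Y) = H(X) + H(Y) - H(X,Y) = 2.67 + 1.71 - 4.34 = 0.04

0.04 bits


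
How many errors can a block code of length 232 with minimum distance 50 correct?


Correction capability = floor((d-1)/2) = floor((50-1)/2) = 24

24 errors


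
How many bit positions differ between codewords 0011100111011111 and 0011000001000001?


Count differing positions: . . . . ^ . . ^ ^ . . ^ ^ ^ ^ . = 7 differences

7


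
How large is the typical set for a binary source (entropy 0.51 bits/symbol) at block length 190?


log2|A_typical| = nH = 190 * 0.51 = 96.9, so |A_typical| ~ 2^96.9 = 1.478e+29

1.478e+29


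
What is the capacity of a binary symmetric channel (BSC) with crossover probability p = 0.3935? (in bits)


H(p) = -p*log2(p) - (1-p)*log2(1-p) = -0.3935*log2(0.3935) - 0.6065*log2(0.6065) = 0.529480 + 0.437542 = 0.967. C = 1 - H(p) = 1 - 0.967 = 0.033

0.033 bits


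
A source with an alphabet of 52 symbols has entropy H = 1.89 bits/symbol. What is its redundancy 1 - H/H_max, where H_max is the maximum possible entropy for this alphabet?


H_max = log2(K) = log2(52) = 5.7004 bits/symbol. Redundancy = 1 - H/H_max = 1 - 1.89/5.7004 = 1 - 0.3316 = 0.6684

0.6684


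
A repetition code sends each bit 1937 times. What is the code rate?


Rate = k/n = 1/1937

1/1937


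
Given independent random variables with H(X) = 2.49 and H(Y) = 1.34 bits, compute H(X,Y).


For independent variables, H(X,Y) = H(X) + H(Y) = 2.49 + 1.34 = 3.83

3.83 bits


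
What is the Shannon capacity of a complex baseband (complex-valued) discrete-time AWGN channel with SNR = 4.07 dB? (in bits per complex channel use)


SNR_linear = 10^(4.07/10) = 2.5527; C = log2(1 + SNR_linear) = log2(1 + 2.5527) = 1.8289

1.8289 bits/channel use


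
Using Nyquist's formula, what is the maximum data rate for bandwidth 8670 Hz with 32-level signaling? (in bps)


Rate = 2 * B * log2(M) = 2 * 8670 * 5.0 = 86700.0

86700.0 bps


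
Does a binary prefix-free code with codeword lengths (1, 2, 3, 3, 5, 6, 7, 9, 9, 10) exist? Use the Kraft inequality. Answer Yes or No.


Kraft sum = sum(2^(-l_i)) = 1.0596, need <= 1. Result: violated (a binary prefix-free code with these lengths cannot exist)

No


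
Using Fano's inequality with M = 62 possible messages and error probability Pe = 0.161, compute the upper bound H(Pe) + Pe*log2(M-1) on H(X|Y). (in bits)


H(Pe) = -Pe*log2(Pe) - (1-Pe)*log2(1-Pe) = -0.161*log2(0.161) - 0.839*log2(0.839) = 0.424214 + 0.212483 = 0.6367. Pe*log2(M-1) = 0.161*log2(61) = 0.954849. Bound = H(Pe) + Pe*log2(M-1) = 0.424214 + 0.212483 + 0.954849 = 1.5915

1.5915 bits


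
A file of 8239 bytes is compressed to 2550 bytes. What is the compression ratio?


Ratio = original / compressed = 8239 / 2550 = 3.231

3.231


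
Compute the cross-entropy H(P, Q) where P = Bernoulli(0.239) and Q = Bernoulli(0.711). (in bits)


H(P,Q) = -p*log2(q) - (1-p)*log2(1-q). -0.239*log2(0.711) = 0.117607; -0.761*log2(0.289) = 1.362843. H(P,Q) = 0.117607 + 1.362843 = 1.4805

1.4805 bits


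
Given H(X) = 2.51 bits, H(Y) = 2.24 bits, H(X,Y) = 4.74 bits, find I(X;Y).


I(X;Y) = H(X) + H(Y) - H(X,Y) = 2.51 + 2.24 - 4.74 = 0.01

0.01 bits


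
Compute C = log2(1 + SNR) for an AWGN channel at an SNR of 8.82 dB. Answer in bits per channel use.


SNR_linear = 10^(8.82/10) = 7.6208; C = log2(1 + SNR_linear) = log2(1 + 7.6208) = 3.1078

3.1078 bits/channel use


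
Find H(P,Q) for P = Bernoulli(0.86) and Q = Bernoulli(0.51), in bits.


H(P,Q) = -p*log2(q) - (1-p)*log2(1-q). -0.86*log2(0.51) = 0.835431; -0.14*log2(0.49) = 0.144080. H(P,Q) = 0.835431 + 0.144080 = 0.9795

0.9795 bits


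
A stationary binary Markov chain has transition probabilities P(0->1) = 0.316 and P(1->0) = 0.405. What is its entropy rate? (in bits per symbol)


Stationary distribution: pi_0 = p10/(p01+p10) = 0.5617, pi_1 = 0.4383. Entropy rate H' = pi_0*H(p01) + pi_1*H(p10) = 0.5617*0.9 + 0.4383*0.9738 = 0.9323

0.9323 bits/symbol


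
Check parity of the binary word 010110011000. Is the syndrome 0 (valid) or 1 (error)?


Syndrome = XOR of all bits = 0 XOR 1 XOR 0 XOR 1 XOR 1 XOR 0 XOR 0 XOR 1 XOR 1 XOR 0 XOR 0 XOR 0 = 1

1


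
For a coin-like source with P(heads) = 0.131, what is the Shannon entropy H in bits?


H = -p*log2(p) - (1-p)*log2(1-p). -0.131*log2(0.131) = 0.384139; -0.869*log2(0.869) = 0.176035. H = 0.384139 + 0.176035 = 0.5602

0.5602 bits


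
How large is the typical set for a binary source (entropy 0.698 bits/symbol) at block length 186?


log2|A_typical| = nH = 186 * 0.698 = 129.828, so |A_typical| ~ 2^129.828 = 1.208e+39

1.208e+39


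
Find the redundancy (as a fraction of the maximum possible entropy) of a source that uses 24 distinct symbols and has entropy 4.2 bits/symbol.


H_max = log2(K) = log2(24) = 4.585 bits/symbol. Redundancy = 1 - H/H_max = 1 - 4.2/4.585 = 1 - 0.916 = 0.084

0.084


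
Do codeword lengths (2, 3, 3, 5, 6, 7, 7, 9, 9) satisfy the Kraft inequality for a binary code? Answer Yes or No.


Kraft sum = sum(2^(-l_i)) = 0.5664, need <= 1. Result: satisfied (a binary prefix-free code with these lengths exists)

Yes


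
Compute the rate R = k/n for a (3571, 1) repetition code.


Rate = k/n = 1/3571

1/3571


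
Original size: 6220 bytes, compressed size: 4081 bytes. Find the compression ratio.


Ratio = original / compressed = 6220 / 4081 = 1.5241

1.5241


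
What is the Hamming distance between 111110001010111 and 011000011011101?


Count differing positions: ^ . . ^ ^ . . ^ . . . ^ . ^ . = 6 differences

6


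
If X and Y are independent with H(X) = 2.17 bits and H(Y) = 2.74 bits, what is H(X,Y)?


For independent variables, H(X,Y) = H(X) + H(Y) = 2.17 + 2.74 = 4.91

4.91 bits


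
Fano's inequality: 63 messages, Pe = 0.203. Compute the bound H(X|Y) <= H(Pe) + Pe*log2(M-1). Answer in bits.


H(Pe) = -Pe*log2(Pe) - (1-Pe)*log2(1-Pe) = -0.203*log2(0.203) - 0.797*log2(0.797) = 0.466991 + 0.260897 = 0.7279. Pe*log2(M-1) = 0.203*log2(62) = 1.208702. Bound = H(Pe) + Pe*log2(M-1) = 0.466991 + 0.260897 + 1.208702 = 1.9366

1.9366 bits


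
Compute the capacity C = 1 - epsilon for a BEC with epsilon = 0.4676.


C = 1 - epsilon = 1 - 0.4676 = 0.5324

0.5324 bits


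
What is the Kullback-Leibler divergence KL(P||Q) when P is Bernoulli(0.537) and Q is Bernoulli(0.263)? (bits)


KL = p*log2(p/q) + (1-p)*log2((1-p)/(1-q)) = 0.537*log2(0.537/0.263) + 0.463*log2(0.463/0.737) = 0.2425

0.2425 bits


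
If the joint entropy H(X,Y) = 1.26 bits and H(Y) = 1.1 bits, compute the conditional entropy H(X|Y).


H(X|Y) = H(X,Y) - H(Y) = 1.26 - 1.1 = 0.16

0.16 bits


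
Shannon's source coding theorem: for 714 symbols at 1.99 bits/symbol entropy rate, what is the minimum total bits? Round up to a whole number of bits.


Minimum bits >= n * H = 714 * 1.99 = 1420.86, rounded up to a whole number of bits = 1421

1421 bits


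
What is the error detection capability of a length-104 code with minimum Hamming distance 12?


Detection capability = d_min - 1 = 12 - 1 = 11

11 errors


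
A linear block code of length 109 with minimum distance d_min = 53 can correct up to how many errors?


Correction capability = floor((d-1)/2) = floor((53-1)/2) = 26

26 errors


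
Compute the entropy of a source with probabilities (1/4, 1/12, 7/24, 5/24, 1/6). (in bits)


H = -sum(p_i * log2(p_i)). Terms: -(1/4)*log2(1/4) = 0.500000; -(1/12)*log2(1/12) = 0.298747; -(7/24)*log2(7/24) = 0.518469; -(5/24)*log2(5/24) = 0.471466; -(1/6)*log2(1/6) = 0.430827. H = 0.500000 + 0.298747 + 0.518469 + 0.471466 + 0.430827 = 2.2195

2.2195 bits


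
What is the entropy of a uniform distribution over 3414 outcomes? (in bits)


H = log2(n) = log2(3414) = 11.7372

11.7372 bits


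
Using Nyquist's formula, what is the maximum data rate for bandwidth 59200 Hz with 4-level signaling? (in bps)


Rate = 2 * B * log2(M) = 2 * 59200 * 2.0 = 236800.0

236800.0 bps


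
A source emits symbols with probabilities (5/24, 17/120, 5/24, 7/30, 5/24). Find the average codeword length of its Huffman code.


Huffman construction (repeatedly merge the two least-probable nodes; each merge adds 1 bit to every symbol beneath it): 17/120 + 5/24 = 7/20; 5/24 + 5/24 = 5/12; 7/30 + 7/20 = 7/12; 5/12 + 7/12 = 1. Resulting codeword lengths (in the order the probabilities were given): (3, 3, 2, 2, 2). L_avg = sum(p_i * l_i) = 5/24*3 + 17/120*3 + 5/24*2 + 7/30*2 + 5/24*2 = 47/20 = 2.35

2.35 bits


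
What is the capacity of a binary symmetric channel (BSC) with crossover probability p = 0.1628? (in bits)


H(p) = -p*log2(p) - (1-p)*log2(1-p) = -0.1628*log2(0.1628) - 0.8372*log2(0.8372) = 0.426345 + 0.214621 = 0.641. C = 1 - H(p) = 1 - 0.641 = 0.359

0.359 bits


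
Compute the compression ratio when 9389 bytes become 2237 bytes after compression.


Ratio = original / compressed = 9389 / 2237 = 4.1971

4.1971


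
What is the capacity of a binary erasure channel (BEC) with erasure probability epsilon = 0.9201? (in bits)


C = 1 - epsilon = 1 - 0.9201 = 0.0799

0.0799 bits


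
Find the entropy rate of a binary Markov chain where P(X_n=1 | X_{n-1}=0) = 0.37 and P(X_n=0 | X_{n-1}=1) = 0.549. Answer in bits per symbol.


Stationary distribution: pi_0 = p10/(p01+p10) = 0.5974, pi_1 = 0.4026. Entropy rate H' = pi_0*H(p01) + pi_1*H(p10) = 0.5974*0.9507 + 0.4026*0.9931 = 0.9677

0.9677 bits/symbol


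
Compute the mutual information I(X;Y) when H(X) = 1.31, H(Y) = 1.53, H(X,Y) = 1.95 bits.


I(X;Y) = H(X) + H(Y) - H(X,Y) = 1.31 + 1.53 - 1.95 = 0.89

0.89 bits


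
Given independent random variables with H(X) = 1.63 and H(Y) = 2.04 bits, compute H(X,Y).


For independent variables, H(X,Y) = H(X) + H(Y) = 1.63 + 2.04 = 3.67

3.67 bits


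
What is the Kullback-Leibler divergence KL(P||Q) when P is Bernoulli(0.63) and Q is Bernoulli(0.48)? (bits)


KL = p*log2(p/q) + (1-p)*log2((1-p)/(1-q)) = 0.63*log2(0.63/0.48) + 0.37*log2(0.37/0.52) = 0.0655

0.0655 bits


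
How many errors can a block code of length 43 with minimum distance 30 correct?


Correction capability = floor((d-1)/2) = floor((30-1)/2) = 14

14 errors


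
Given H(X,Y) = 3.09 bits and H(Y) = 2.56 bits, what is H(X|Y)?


H(X|Y) = H(X,Y) - H(Y) = 3.09 - 2.56 = 0.53

0.53 bits


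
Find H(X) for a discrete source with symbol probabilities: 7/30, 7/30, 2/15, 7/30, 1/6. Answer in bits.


H = -sum(p_i * log2(p_i)). Terms: -(7/30)*log2(7/30) = 0.489892; -(7/30)*log2(7/30) = 0.489892; -(2/15)*log2(2/15) = 0.387585; -(7/30)*log2(7/30) = 0.489892; -(1/6)*log2(1/6) = 0.430827. H = 0.489892 + 0.489892 + 0.387585 + 0.489892 + 0.430827 = 2.2881

2.2881 bits


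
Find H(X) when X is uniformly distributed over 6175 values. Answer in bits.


H = log2(n) = log2(6175) = 12.5922

12.5922 bits


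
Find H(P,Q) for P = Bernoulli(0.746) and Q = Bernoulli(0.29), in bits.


H(P,Q) = -p*log2(q) - (1-p)*log2(1-q). -0.746*log2(0.29) = 1.332263; -0.254*log2(0.71) = 0.125504. H(P,Q) = 1.332263 + 0.125504 = 1.4578

1.4578 bits


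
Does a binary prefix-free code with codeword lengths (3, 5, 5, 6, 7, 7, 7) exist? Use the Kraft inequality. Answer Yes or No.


Kraft sum = sum(2^(-l_i)) = 0.2266, need <= 1. Result: satisfied (a binary prefix-free code with these lengths exists)

Yes


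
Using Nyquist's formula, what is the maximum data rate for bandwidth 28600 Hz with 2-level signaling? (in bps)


Rate = 2 * B * log2(M) = 2 * 28600 * 1.0 = 57200.0

57200.0 bps


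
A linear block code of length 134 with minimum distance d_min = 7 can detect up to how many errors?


Detection capability = d_min - 1 = 7 - 1 = 6

6 errors


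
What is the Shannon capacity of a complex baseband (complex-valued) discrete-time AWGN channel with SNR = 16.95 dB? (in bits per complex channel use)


SNR_linear = 10^(16.95/10) = 49.545; C = log2(1 + SNR_linear) = log2(1 + 49.545) = 5.6595

5.6595 bits/channel use


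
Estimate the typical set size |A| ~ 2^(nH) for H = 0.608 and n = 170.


log2|A_typical| = nH = 170 * 0.608 = 103.36, so |A_typical| ~ 2^103.36 = 1.302e+31

1.302e+31


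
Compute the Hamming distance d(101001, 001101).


Count differing positions: ^ . . ^ . . = 2 differences

2


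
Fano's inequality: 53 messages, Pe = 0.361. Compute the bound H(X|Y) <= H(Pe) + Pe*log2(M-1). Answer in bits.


H(Pe) = -Pe*log2(Pe) - (1-Pe)*log2(1-Pe) = -0.361*log2(0.361) - 0.639*log2(0.639) = 0.530644 + 0.412866 = 0.9435. Pe*log2(M-1) = 0.361*log2(52) = 2.057859. Bound = H(Pe) + Pe*log2(M-1) = 0.530644 + 0.412866 + 2.057859 = 3.0014

3.0014 bits
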